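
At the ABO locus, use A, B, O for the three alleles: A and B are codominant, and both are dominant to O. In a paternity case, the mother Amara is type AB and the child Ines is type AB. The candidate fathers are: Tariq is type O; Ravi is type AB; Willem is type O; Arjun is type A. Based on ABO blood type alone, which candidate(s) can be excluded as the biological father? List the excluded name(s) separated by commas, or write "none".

A candidate is excluded only if no genotype consistent with his phenotype could produce a type AB child with a type AB mother.
Tariq (type O): no genotype consistent with that phenotype can produce a type-AB child with a type-AB mother.
Willem (type O): no genotype consistent with that phenotype can produce a type-AB child with a type-AB mother.

Tariq, Willem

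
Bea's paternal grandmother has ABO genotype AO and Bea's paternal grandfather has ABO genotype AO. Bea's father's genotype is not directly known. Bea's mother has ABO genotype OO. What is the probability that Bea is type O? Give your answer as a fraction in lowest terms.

Bea's father's ABO genotype from AO × AO: 1/4 AA, 1/2 AO, 1/4 OO.
Crossing each possibility with the mother OO and summing P(type O): 1/4·0 + 1/2·1/2 + 1/4·1 = 1/2.

1/2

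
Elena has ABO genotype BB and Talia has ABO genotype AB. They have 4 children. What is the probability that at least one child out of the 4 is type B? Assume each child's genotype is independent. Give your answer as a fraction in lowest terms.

ABO cross BB × AB → 1/2 B, 1/2 AB.
So P(type B) = 1/2 per child.
P(none) = (1/2)^4 = 1/16; P(at least one) = 1 − 1/16 = 15/16.

15/16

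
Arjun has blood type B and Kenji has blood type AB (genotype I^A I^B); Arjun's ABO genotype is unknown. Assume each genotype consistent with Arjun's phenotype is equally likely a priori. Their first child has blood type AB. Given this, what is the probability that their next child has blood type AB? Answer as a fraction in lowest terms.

5/12

Possible genotypes: Arjun ∈ {I^B I^B, I^B i}; Kenji ∈ {I^A I^B}.
Weight each parental genotype pair by prior × P(type-AB child):
  I^B I^B × I^A I^B: posterior weight 2/3; P(next child type AB) = 1/2.
  I^B i × I^A I^B: posterior weight 1/3; P(next child type AB) = 1/4.
Weighted sum = 5/12.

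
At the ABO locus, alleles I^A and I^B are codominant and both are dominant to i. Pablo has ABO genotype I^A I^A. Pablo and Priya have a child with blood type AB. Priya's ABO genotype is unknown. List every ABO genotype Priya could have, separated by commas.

For each candidate genotype of Priya, check whether crossing it with I^A I^A can produce every observed child phenotype.
  I^A I^A → possible child types {A} ✗
  I^A I^B → possible child types {A, AB} ✓
  I^A i → possible child types {A} ✗
  I^B I^B → possible child types {AB} ✓
  I^B i → possible child types {A, AB} ✓
  i i → possible child types {A} ✗

I^A I^B, I^B I^B, I^B i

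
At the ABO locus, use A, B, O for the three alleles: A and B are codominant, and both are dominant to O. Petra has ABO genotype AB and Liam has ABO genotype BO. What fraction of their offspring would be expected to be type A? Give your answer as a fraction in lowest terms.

1/4

ABO cross AB × BO → offspring phenotypes: 1/4 A, 1/2 B, 1/4 AB.
So P(type A) = 1/4.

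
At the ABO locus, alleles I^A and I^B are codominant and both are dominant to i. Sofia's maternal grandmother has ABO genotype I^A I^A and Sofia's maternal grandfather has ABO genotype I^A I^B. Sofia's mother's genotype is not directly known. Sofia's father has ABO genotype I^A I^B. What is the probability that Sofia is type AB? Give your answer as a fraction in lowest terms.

1/2

Sofia's mother's ABO genotype from I^A I^A × I^A I^B: 1/2 I^A I^A, 1/2 I^A I^B.
Crossing each possibility with the father I^A I^B and summing P(type AB): 1/2·1/2 + 1/2·1/2 = 1/2.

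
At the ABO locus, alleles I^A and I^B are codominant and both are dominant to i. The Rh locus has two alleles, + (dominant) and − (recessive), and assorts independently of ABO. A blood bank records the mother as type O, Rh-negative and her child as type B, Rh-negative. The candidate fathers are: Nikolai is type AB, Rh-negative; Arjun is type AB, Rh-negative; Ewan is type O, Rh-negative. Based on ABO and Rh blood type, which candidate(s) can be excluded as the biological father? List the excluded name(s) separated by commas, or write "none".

Ewan

A candidate is excluded only if no genotype consistent with his phenotype could produce a type B, Rh-negative child with a type O, Rh-negative mother.
Ewan (type O, Rh-): no genotype consistent with that phenotype can produce a type-B Rh- child with a type-O mother.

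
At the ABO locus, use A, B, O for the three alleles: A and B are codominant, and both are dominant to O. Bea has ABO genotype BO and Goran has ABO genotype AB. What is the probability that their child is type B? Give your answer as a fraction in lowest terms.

1/2

ABO cross BO × AB → offspring phenotypes: 1/4 A, 1/2 B, 1/4 AB.
So P(type B) = 1/2.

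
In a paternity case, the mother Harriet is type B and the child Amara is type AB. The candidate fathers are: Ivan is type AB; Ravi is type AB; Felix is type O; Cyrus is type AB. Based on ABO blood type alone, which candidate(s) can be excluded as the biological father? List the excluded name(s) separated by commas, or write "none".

Felix

A candidate is excluded only if no genotype consistent with his phenotype could produce a type AB child with a type B mother.
Felix (type O): no genotype consistent with that phenotype can produce a type-AB child with a type-B mother.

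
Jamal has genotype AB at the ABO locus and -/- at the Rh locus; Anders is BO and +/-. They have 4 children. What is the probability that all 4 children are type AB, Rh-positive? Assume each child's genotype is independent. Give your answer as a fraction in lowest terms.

1/4096

ABO cross AB × BO → 1/4 A, 1/2 B, 1/4 AB.
Rh cross -/- × +/- → 1/2 Rh+, 1/2 Rh-; so P(type AB, Rh-positive) = 1/4 × 1/2 = 1/8 per child.
All 4 independent: (1/8)^4 = 1/4096.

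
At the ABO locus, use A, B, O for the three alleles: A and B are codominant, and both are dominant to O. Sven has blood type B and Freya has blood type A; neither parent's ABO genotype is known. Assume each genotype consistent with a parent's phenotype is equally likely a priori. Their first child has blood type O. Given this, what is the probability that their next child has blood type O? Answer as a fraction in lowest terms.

Possible genotypes: Sven ∈ {BB, BO}; Freya ∈ {AA, AO}.
Weight each parental genotype pair by prior × P(type-O child):
  BO × AO: posterior weight 1; P(next child type O) = 1/4.
Weighted sum = 1/4.

1/4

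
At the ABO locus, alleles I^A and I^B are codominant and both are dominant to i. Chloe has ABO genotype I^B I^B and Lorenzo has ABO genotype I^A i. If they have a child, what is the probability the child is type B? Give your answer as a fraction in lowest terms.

1/2

ABO cross I^B I^B × I^A i → offspring phenotypes: 1/2 B, 1/2 AB.
So P(type B) = 1/2.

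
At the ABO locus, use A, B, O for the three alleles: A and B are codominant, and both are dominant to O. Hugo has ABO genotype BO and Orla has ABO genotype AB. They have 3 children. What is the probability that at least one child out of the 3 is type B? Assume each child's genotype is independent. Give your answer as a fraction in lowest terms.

7/8

ABO cross BO × AB → 1/4 A, 1/2 B, 1/4 AB.
So P(type B) = 1/2 per child.
P(none) = (1/2)^3 = 1/8; P(at least one) = 1 − 1/8 = 7/8.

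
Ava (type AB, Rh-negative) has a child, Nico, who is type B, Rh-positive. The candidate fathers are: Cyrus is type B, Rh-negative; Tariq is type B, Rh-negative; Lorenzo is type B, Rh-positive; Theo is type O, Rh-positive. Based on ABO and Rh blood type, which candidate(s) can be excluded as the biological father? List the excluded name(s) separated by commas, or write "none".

Cyrus, Tariq

A candidate is excluded only if no genotype consistent with his phenotype could produce a type B, Rh-positive child with a type AB, Rh-negative mother.
Cyrus (type B, Rh-): no genotype consistent with that phenotype can produce a type-B Rh+ child with a type-AB mother.
Tariq (type B, Rh-): no genotype consistent with that phenotype can produce a type-B Rh+ child with a type-AB mother.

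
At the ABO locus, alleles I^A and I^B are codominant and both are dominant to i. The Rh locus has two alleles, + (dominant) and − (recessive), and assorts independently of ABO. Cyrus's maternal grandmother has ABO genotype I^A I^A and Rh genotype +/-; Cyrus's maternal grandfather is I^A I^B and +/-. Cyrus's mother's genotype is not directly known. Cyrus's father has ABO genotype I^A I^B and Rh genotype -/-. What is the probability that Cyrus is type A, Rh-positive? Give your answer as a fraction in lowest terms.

3/16

Cyrus's mother's ABO genotype from I^A I^A × I^A I^B: 1/2 I^A I^A, 1/2 I^A I^B.
Crossing each possibility with the father I^A I^B and summing P(type A): 1/2·1/2 + 1/2·1/4 = 3/8.
Similarly for Rh via the mother's Rh distribution: P(Rh+) = 1/2.
Independent loci: 3/8 × 1/2 = 3/16.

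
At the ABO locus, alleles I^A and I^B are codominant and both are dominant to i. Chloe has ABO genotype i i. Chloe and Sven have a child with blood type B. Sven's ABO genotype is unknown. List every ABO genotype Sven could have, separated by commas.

I^A I^B, I^B I^B, I^B i

For each candidate genotype of Sven, check whether crossing it with i i can produce every observed child phenotype.
  I^A I^A → possible child types {A} ✗
  I^A I^B → possible child types {A, B} ✓
  I^A i → possible child types {O, A} ✗
  I^B I^B → possible child types {B} ✓
  I^B i → possible child types {O, B} ✓
  i i → possible child types {O} ✗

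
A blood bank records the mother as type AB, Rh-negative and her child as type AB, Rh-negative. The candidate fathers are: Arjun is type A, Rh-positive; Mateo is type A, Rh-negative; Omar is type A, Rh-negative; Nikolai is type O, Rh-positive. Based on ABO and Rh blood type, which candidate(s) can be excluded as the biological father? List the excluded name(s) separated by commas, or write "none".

Nikolai

A candidate is excluded only if no genotype consistent with his phenotype could produce a type AB, Rh-negative child with a type AB, Rh-negative mother.
Nikolai (type O, Rh+): no genotype consistent with that phenotype can produce a type-AB Rh- child with a type-AB mother.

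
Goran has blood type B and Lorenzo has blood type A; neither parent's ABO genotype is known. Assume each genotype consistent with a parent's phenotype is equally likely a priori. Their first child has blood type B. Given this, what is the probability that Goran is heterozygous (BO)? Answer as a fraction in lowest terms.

Possible genotypes: Goran ∈ {BB, BO}; Lorenzo ∈ {AA, AO}.
Weight each parental genotype pair by prior × P(type-B child):
  BB × AO: posterior weight 2/3.
  BO × AO: posterior weight 1/3.
Sum the posterior weight over pairs where Goran is BO: 1/3.

1/3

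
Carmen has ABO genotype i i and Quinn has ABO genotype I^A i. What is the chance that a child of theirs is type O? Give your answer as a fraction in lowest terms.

ABO cross i i × I^A i → offspring phenotypes: 1/2 O, 1/2 A.
So P(type O) = 1/2.

1/2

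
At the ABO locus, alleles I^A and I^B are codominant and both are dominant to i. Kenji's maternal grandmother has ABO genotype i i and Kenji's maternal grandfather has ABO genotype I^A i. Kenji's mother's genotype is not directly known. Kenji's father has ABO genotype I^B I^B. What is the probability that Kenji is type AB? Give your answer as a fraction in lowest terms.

1/4

Kenji's mother's ABO genotype from i i × I^A i: 1/2 I^A i, 1/2 i i.
Crossing each possibility with the father I^B I^B and summing P(type AB): 1/2·1/2 + 1/2·0 = 1/4.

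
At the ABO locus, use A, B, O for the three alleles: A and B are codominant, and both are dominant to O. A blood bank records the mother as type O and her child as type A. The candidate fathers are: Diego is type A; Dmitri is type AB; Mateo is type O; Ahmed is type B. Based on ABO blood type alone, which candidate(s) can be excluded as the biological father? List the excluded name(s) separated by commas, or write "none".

A candidate is excluded only if no genotype consistent with his phenotype could produce a type A child with a type O mother.
Mateo (type O): no genotype consistent with that phenotype can produce a type-A child with a type-O mother.
Ahmed (type B): no genotype consistent with that phenotype can produce a type-A child with a type-O mother.

Mateo, Ahmed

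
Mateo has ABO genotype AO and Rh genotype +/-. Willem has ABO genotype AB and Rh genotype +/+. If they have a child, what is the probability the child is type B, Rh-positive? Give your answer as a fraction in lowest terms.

1/4

ABO cross AO × AB → offspring phenotypes: 1/2 A, 1/4 B, 1/4 AB.
Rh cross +/- × +/+ → 1 Rh+.
Independent loci: P(type B, Rh-positive) = 1/4 × 1 = 1/4.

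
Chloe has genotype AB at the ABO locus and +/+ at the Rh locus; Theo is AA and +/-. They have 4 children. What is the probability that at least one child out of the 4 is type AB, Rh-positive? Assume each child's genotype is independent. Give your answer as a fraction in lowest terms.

15/16

ABO cross AB × AA → 1/2 A, 1/2 AB.
Rh cross +/+ × +/- → 1 Rh+; so P(type AB, Rh-positive) = 1/2 × 1 = 1/2 per child.
P(none) = (1/2)^4 = 1/16; P(at least one) = 1 − 1/16 = 15/16.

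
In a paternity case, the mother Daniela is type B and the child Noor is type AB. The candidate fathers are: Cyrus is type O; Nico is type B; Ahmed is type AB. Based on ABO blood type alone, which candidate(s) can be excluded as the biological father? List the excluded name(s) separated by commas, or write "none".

A candidate is excluded only if no genotype consistent with his phenotype could produce a type AB child with a type B mother.
Cyrus (type O): no genotype consistent with that phenotype can produce a type-AB child with a type-B mother.
Nico (type B): no genotype consistent with that phenotype can produce a type-AB child with a type-B mother.

Cyrus, Nico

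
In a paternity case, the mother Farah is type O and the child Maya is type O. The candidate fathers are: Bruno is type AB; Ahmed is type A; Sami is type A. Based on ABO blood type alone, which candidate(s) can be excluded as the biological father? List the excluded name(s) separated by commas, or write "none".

A candidate is excluded only if no genotype consistent with his phenotype could produce a type O child with a type O mother.
Bruno (type AB): no genotype consistent with that phenotype can produce a type-O child with a type-O mother.

Bruno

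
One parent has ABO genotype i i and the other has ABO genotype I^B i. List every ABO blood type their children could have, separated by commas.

O, B

Gametes from i i × I^B i give offspring ABO genotypes I^B i, i i, i.e. phenotypes O, B.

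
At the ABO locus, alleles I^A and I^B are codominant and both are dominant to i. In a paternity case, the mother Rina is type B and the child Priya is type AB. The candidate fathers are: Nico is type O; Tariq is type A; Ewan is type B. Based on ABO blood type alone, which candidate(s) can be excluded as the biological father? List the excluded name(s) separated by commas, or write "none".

A candidate is excluded only if no genotype consistent with his phenotype could produce a type AB child with a type B mother.
Nico (type O): no genotype consistent with that phenotype can produce a type-AB child with a type-B mother.
Ewan (type B): no genotype consistent with that phenotype can produce a type-AB child with a type-B mother.

Nico, Ewan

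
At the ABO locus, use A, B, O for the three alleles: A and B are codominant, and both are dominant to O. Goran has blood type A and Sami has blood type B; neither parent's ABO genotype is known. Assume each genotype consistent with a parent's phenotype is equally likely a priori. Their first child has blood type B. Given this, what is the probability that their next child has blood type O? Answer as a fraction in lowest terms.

Possible genotypes: Goran ∈ {AA, AO}; Sami ∈ {BB, BO}.
Weight each parental genotype pair by prior × P(type-B child):
  AO × BB: posterior weight 2/3; P(next child type O) = 0.
  AO × BO: posterior weight 1/3; P(next child type O) = 1/4.
Weighted sum = 1/12.

1/12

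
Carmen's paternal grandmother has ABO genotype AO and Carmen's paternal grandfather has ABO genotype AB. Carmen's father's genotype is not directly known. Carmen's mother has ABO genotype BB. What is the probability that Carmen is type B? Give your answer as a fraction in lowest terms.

Carmen's father's ABO genotype from AO × AB: 1/4 AA, 1/4 AB, 1/4 AO, 1/4 BO.
Crossing each possibility with the mother BB and summing P(type B): 1/4·0 + 1/4·1/2 + 1/4·1/2 + 1/4·1 = 1/2.

1/2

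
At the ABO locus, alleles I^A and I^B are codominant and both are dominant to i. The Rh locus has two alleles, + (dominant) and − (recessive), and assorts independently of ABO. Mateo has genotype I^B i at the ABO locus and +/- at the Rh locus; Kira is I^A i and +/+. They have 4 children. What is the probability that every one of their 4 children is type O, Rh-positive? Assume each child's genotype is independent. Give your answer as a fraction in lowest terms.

1/256

ABO cross I^B i × I^A i → 1/4 O, 1/4 A, 1/4 B, 1/4 AB.
Rh cross +/- × +/+ → 1 Rh+; so P(type O, Rh-positive) = 1/4 × 1 = 1/4 per child.
All 4 independent: (1/4)^4 = 1/256.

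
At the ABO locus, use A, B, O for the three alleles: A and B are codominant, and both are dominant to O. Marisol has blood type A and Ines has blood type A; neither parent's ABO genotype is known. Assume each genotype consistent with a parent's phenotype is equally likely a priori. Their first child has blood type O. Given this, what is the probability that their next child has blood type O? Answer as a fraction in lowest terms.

1/4

Possible genotypes: Marisol ∈ {AA, AO}; Ines ∈ {AA, AO}.
Weight each parental genotype pair by prior × P(type-O child):
  AO × AO: posterior weight 1; P(next child type O) = 1/4.
Weighted sum = 1/4.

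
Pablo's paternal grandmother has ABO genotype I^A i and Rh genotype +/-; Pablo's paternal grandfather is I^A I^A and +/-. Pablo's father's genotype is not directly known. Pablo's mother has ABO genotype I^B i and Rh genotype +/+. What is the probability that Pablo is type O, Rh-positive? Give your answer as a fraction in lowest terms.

Pablo's father's ABO genotype from I^A i × I^A I^A: 1/2 I^A I^A, 1/2 I^A i.
Crossing each possibility with the mother I^B i and summing P(type O): 1/2·0 + 1/2·1/4 = 1/8.
Similarly for Rh via the father's Rh distribution: P(Rh+) = 1.
Independent loci: 1/8 × 1 = 1/8.

1/8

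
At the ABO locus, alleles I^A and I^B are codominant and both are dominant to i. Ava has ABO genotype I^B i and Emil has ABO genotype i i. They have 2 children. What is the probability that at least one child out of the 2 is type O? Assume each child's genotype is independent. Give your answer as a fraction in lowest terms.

3/4

ABO cross I^B i × i i → 1/2 O, 1/2 B.
So P(type O) = 1/2 per child.
P(none) = (1/2)^2 = 1/4; P(at least one) = 1 − 1/4 = 3/4.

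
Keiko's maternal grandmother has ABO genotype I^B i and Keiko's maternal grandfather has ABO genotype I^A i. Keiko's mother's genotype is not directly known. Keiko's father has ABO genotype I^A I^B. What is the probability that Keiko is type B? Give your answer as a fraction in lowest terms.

3/8

Keiko's mother's ABO genotype from I^B i × I^A i: 1/4 I^A I^B, 1/4 I^A i, 1/4 I^B i, 1/4 i i.
Crossing each possibility with the father I^A I^B and summing P(type B): 1/4·1/4 + 1/4·1/4 + 1/4·1/2 + 1/4·1/2 = 3/8.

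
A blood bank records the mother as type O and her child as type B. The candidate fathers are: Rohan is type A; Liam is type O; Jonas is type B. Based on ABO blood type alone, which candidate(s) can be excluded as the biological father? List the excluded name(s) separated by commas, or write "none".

Rohan, Liam

A candidate is excluded only if no genotype consistent with his phenotype could produce a type B child with a type O mother.
Rohan (type A): no genotype consistent with that phenotype can produce a type-B child with a type-O mother.
Liam (type O): no genotype consistent with that phenotype can produce a type-B child with a type-O mother.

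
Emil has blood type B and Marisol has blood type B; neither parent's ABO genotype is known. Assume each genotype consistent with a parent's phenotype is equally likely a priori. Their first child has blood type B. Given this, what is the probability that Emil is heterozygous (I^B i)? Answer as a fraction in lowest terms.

Possible genotypes: Emil ∈ {I^B I^B, I^B i}; Marisol ∈ {I^B I^B, I^B i}.
Weight each parental genotype pair by prior × P(type-B child):
  I^B I^B × I^B I^B: posterior weight 4/15.
  I^B I^B × I^B i: posterior weight 4/15.
  I^B i × I^B I^B: posterior weight 4/15.
  I^B i × I^B i: posterior weight 1/5.
Sum the posterior weight over pairs where Emil is I^B i: 7/15.

7/15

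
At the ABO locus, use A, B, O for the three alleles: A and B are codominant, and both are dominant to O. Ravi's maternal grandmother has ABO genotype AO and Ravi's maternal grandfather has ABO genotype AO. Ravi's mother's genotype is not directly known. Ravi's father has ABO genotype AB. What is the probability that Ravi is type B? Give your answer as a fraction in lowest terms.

1/4

Ravi's mother's ABO genotype from AO × AO: 1/4 AA, 1/2 AO, 1/4 OO.
Crossing each possibility with the father AB and summing P(type B): 1/4·0 + 1/2·1/4 + 1/4·1/2 = 1/4.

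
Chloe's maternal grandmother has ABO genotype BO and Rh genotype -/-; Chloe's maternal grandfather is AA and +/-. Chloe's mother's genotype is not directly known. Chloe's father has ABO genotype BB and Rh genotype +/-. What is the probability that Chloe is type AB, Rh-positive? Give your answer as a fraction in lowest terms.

5/16

Chloe's mother's ABO genotype from BO × AA: 1/2 AB, 1/2 AO.
Crossing each possibility with the father BB and summing P(type AB): 1/2·1/2 + 1/2·1/2 = 1/2.
Similarly for Rh via the mother's Rh distribution: P(Rh+) = 5/8.
Independent loci: 1/2 × 5/8 = 5/16.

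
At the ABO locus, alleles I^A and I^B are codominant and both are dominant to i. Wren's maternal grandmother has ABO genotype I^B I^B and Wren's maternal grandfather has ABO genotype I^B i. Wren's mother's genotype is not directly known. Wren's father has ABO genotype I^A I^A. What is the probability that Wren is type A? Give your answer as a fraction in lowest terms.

Wren's mother's ABO genotype from I^B I^B × I^B i: 1/2 I^B I^B, 1/2 I^B i.
Crossing each possibility with the father I^A I^A and summing P(type A): 1/2·0 + 1/2·1/2 = 1/4.

1/4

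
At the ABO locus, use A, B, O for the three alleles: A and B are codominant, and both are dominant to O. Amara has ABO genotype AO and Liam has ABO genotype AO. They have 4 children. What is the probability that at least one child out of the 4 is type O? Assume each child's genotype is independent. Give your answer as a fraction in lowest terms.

ABO cross AO × AO → 1/4 O, 3/4 A.
So P(type O) = 1/4 per child.
P(none) = (3/4)^4 = 81/256; P(at least one) = 1 − 81/256 = 175/256.

175/256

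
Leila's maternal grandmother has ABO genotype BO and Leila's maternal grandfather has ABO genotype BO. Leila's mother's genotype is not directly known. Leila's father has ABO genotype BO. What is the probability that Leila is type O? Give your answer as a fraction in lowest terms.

1/4

Leila's mother's ABO genotype from BO × BO: 1/4 BB, 1/2 BO, 1/4 OO.
Crossing each possibility with the father BO and summing P(type O): 1/4·0 + 1/2·1/4 + 1/4·1/2 = 1/4.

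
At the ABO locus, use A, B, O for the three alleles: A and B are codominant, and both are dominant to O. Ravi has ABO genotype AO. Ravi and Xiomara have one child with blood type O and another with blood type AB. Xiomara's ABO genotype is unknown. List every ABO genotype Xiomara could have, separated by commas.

BO

For each candidate genotype of Xiomara, check whether crossing it with AO can produce every observed child phenotype.
  AA → possible child types {A} ✗
  AB → possible child types {A, B, AB} ✗
  AO → possible child types {O, A} ✗
  BB → possible child types {B, AB} ✗
  BO → possible child types {O, A, B, AB} ✓
  OO → possible child types {O, A} ✗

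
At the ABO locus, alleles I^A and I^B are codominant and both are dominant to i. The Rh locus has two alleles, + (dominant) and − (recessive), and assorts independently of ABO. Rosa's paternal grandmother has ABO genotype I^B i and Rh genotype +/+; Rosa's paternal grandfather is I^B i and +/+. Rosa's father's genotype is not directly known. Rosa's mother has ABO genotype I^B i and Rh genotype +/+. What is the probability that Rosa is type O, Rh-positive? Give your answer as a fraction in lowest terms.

Rosa's father's ABO genotype from I^B i × I^B i: 1/4 I^B I^B, 1/2 I^B i, 1/4 i i.
Crossing each possibility with the mother I^B i and summing P(type O): 1/4·0 + 1/2·1/4 + 1/4·1/2 = 1/4.
Similarly for Rh via the father's Rh distribution: P(Rh+) = 1.
Independent loci: 1/4 × 1 = 1/4.

1/4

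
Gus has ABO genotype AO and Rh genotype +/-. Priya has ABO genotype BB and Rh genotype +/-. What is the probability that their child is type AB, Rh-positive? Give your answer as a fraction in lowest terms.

3/8

ABO cross AO × BB → offspring phenotypes: 1/2 B, 1/2 AB.
Rh cross +/- × +/- → 3/4 Rh+, 1/4 Rh-.
Independent loci: P(type AB, Rh-positive) = 1/2 × 3/4 = 3/8.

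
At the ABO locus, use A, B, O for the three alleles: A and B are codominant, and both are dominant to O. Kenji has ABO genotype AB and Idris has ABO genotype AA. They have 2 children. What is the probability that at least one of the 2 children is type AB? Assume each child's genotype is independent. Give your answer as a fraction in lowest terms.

3/4

ABO cross AB × AA → 1/2 A, 1/2 AB.
So P(type AB) = 1/2 per child.
P(none) = (1/2)^2 = 1/4; P(at least one) = 1 − 1/4 = 3/4.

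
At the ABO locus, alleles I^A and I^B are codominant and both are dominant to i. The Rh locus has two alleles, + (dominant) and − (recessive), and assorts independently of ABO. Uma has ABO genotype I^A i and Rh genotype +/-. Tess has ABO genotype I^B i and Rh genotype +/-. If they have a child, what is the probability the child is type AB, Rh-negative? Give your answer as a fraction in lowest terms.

1/16

ABO cross I^A i × I^B i → offspring phenotypes: 1/4 O, 1/4 A, 1/4 B, 1/4 AB.
Rh cross +/- × +/- → 3/4 Rh+, 1/4 Rh-.
Independent loci: P(type AB, Rh-negative) = 1/4 × 1/4 = 1/16.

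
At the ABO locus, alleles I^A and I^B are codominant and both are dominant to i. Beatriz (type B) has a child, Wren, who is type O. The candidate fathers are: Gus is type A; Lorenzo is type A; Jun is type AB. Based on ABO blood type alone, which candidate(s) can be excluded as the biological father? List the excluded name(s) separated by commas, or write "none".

A candidate is excluded only if no genotype consistent with his phenotype could produce a type O child with a type B mother.
Jun (type AB): no genotype consistent with that phenotype can produce a type-O child with a type-B mother.

Jun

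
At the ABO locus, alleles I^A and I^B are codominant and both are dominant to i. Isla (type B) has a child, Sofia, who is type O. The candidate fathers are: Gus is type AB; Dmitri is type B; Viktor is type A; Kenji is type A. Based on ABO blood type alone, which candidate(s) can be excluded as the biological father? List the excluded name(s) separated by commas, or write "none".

Gus

A candidate is excluded only if no genotype consistent with his phenotype could produce a type O child with a type B mother.
Gus (type AB): no genotype consistent with that phenotype can produce a type-O child with a type-B mother.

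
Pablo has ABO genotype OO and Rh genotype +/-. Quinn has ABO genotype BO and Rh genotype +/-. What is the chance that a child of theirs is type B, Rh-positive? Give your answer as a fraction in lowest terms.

3/8

ABO cross OO × BO → offspring phenotypes: 1/2 O, 1/2 B.
Rh cross +/- × +/- → 3/4 Rh+, 1/4 Rh-.
Independent loci: P(type B, Rh-positive) = 1/2 × 3/4 = 3/8.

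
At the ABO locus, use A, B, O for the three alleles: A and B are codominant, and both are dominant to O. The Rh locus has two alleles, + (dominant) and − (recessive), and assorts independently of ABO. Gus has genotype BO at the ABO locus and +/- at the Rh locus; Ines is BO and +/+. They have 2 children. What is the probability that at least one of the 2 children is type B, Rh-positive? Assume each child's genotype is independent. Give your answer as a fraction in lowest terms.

ABO cross BO × BO → 1/4 O, 3/4 B.
Rh cross +/- × +/+ → 1 Rh+; so P(type B, Rh-positive) = 3/4 × 1 = 3/4 per child.
P(none) = (1/4)^2 = 1/16; P(at least one) = 1 − 1/16 = 15/16.

15/16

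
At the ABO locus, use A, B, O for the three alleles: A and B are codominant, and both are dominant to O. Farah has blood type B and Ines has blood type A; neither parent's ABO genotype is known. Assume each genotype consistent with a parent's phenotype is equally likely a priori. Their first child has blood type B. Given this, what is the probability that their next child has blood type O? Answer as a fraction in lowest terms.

Possible genotypes: Farah ∈ {BB, BO}; Ines ∈ {AA, AO}.
Weight each parental genotype pair by prior × P(type-B child):
  BB × AO: posterior weight 2/3; P(next child type O) = 0.
  BO × AO: posterior weight 1/3; P(next child type O) = 1/4.
Weighted sum = 1/12.

1/12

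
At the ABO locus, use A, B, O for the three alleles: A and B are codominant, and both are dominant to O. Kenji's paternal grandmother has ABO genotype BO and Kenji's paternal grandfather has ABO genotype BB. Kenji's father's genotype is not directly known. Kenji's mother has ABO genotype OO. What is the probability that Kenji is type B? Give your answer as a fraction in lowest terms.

Kenji's father's ABO genotype from BO × BB: 1/2 BB, 1/2 BO.
Crossing each possibility with the mother OO and summing P(type B): 1/2·1 + 1/2·1/2 = 3/4.

3/4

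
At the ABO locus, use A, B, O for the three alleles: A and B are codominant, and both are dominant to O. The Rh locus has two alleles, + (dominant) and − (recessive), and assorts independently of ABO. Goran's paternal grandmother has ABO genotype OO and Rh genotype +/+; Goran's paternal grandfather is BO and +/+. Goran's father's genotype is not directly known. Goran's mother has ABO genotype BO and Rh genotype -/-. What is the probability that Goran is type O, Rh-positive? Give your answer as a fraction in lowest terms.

Goran's father's ABO genotype from OO × BO: 1/2 BO, 1/2 OO.
Crossing each possibility with the mother BO and summing P(type O): 1/2·1/4 + 1/2·1/2 = 3/8.
Similarly for Rh via the father's Rh distribution: P(Rh+) = 1.
Independent loci: 3/8 × 1 = 3/8.

3/8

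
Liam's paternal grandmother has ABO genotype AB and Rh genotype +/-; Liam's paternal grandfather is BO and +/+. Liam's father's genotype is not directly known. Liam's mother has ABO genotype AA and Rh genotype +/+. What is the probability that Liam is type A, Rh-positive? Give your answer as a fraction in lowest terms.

Liam's father's ABO genotype from AB × BO: 1/4 AB, 1/4 AO, 1/4 BB, 1/4 BO.
Crossing each possibility with the mother AA and summing P(type A): 1/4·1/2 + 1/4·1 + 1/4·0 + 1/4·1/2 = 1/2.
Similarly for Rh via the father's Rh distribution: P(Rh+) = 1.
Independent loci: 1/2 × 1 = 1/2.

1/2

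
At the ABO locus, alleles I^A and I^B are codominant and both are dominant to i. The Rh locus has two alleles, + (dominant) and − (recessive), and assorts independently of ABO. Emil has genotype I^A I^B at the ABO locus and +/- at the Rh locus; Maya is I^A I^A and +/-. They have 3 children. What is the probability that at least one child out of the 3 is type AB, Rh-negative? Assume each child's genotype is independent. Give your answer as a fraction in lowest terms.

169/512

ABO cross I^A I^B × I^A I^A → 1/2 A, 1/2 AB.
Rh cross +/- × +/- → 3/4 Rh+, 1/4 Rh-; so P(type AB, Rh-negative) = 1/2 × 1/4 = 1/8 per child.
P(none) = (7/8)^3 = 343/512; P(at least one) = 1 − 343/512 = 169/512.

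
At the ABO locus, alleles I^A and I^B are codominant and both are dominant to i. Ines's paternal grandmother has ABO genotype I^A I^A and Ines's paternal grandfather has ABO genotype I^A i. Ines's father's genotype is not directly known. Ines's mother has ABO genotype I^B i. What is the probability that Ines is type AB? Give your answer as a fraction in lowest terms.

Ines's father's ABO genotype from I^A I^A × I^A i: 1/2 I^A I^A, 1/2 I^A i.
Crossing each possibility with the mother I^B i and summing P(type AB): 1/2·1/2 + 1/2·1/4 = 3/8.

3/8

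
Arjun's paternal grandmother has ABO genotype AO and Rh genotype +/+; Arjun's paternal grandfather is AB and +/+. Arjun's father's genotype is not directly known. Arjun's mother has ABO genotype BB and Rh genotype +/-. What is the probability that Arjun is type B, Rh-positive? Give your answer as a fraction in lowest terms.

1/2

Arjun's father's ABO genotype from AO × AB: 1/4 AA, 1/4 AB, 1/4 AO, 1/4 BO.
Crossing each possibility with the mother BB and summing P(type B): 1/4·0 + 1/4·1/2 + 1/4·1/2 + 1/4·1 = 1/2.
Similarly for Rh via the father's Rh distribution: P(Rh+) = 1.
Independent loci: 1/2 × 1 = 1/2.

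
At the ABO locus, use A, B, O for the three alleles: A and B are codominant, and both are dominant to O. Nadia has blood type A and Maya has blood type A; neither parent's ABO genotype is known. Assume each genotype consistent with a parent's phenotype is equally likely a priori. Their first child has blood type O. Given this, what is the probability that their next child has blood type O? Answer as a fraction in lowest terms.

1/4

Possible genotypes: Nadia ∈ {AA, AO}; Maya ∈ {AA, AO}.
Weight each parental genotype pair by prior × P(type-O child):
  AO × AO: posterior weight 1; P(next child type O) = 1/4.
Weighted sum = 1/4.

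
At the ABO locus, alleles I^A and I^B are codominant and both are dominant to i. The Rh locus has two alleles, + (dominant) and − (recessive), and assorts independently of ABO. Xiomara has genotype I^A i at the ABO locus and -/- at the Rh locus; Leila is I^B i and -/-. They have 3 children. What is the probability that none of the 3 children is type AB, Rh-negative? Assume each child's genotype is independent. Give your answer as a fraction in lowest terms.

27/64

ABO cross I^A i × I^B i → 1/4 O, 1/4 A, 1/4 B, 1/4 AB.
Rh cross -/- × -/- → 1 Rh-; so P(type AB, Rh-negative) = 1/4 × 1 = 1/4 per child.
P(not type AB, Rh-negative) = 3/4 for one child; (3/4)^3 = 27/64.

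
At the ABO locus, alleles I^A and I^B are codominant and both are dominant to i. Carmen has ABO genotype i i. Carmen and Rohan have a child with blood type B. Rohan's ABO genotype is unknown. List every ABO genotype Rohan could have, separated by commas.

For each candidate genotype of Rohan, check whether crossing it with i i can produce every observed child phenotype.
  I^A I^A → possible child types {A} ✗
  I^A I^B → possible child types {A, B} ✓
  I^A i → possible child types {O, A} ✗
  I^B I^B → possible child types {B} ✓
  I^B i → possible child types {O, B} ✓
  i i → possible child types {O} ✗

I^A I^B, I^B I^B, I^B i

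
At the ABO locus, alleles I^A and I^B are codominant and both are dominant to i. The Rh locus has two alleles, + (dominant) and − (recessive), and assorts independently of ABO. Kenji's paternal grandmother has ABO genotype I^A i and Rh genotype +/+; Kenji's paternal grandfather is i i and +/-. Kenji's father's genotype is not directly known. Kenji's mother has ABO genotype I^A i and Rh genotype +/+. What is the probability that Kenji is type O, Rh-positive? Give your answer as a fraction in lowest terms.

3/8

Kenji's father's ABO genotype from I^A i × i i: 1/2 I^A i, 1/2 i i.
Crossing each possibility with the mother I^A i and summing P(type O): 1/2·1/4 + 1/2·1/2 = 3/8.
Similarly for Rh via the father's Rh distribution: P(Rh+) = 1.
Independent loci: 3/8 × 1 = 3/8.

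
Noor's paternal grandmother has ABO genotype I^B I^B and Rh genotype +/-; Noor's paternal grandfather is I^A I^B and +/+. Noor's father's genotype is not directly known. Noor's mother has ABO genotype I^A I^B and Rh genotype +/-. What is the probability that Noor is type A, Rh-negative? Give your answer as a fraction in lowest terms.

Noor's father's ABO genotype from I^B I^B × I^A I^B: 1/2 I^A I^B, 1/2 I^B I^B.
Crossing each possibility with the mother I^A I^B and summing P(type A): 1/2·1/4 + 1/2·0 = 1/8.
Similarly for Rh via the father's Rh distribution: P(Rh-) = 1/8.
Independent loci: 1/8 × 1/8 = 1/64.

1/64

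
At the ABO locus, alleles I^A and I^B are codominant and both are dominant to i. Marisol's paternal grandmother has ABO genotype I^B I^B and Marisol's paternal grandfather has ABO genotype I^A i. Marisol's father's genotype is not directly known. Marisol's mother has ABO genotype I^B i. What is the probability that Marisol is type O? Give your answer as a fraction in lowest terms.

1/8

Marisol's father's ABO genotype from I^B I^B × I^A i: 1/2 I^A I^B, 1/2 I^B i.
Crossing each possibility with the mother I^B i and summing P(type O): 1/2·0 + 1/2·1/4 = 1/8.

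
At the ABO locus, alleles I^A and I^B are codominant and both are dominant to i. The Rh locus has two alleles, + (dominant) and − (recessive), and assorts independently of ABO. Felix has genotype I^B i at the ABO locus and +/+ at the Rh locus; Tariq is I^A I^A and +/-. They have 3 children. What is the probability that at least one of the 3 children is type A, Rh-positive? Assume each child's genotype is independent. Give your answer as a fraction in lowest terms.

ABO cross I^B i × I^A I^A → 1/2 A, 1/2 AB.
Rh cross +/+ × +/- → 1 Rh+; so P(type A, Rh-positive) = 1/2 × 1 = 1/2 per child.
P(none) = (1/2)^3 = 1/8; P(at least one) = 1 − 1/8 = 7/8.

7/8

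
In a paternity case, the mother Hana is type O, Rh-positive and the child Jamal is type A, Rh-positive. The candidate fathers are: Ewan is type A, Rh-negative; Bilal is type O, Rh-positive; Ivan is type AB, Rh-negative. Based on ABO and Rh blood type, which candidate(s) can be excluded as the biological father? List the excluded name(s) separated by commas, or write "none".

A candidate is excluded only if no genotype consistent with his phenotype could produce a type A, Rh-positive child with a type O, Rh-positive mother.
Bilal (type O, Rh+): no genotype consistent with that phenotype can produce a type-A Rh+ child with a type-O mother.

Bilal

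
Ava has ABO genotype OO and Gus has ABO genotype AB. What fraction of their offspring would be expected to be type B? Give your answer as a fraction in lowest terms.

1/2

ABO cross OO × AB → offspring phenotypes: 1/2 A, 1/2 B.
So P(type B) = 1/2.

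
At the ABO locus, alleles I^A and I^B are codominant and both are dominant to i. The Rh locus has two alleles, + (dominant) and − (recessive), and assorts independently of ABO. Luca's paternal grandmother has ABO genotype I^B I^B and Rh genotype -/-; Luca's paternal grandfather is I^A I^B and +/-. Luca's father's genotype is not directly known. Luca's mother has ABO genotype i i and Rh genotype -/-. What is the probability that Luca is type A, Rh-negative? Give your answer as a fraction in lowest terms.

3/16

Luca's father's ABO genotype from I^B I^B × I^A I^B: 1/2 I^A I^B, 1/2 I^B I^B.
Crossing each possibility with the mother i i and summing P(type A): 1/2·1/2 + 1/2·0 = 1/4.
Similarly for Rh via the father's Rh distribution: P(Rh-) = 3/4.
Independent loci: 1/4 × 3/4 = 3/16.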